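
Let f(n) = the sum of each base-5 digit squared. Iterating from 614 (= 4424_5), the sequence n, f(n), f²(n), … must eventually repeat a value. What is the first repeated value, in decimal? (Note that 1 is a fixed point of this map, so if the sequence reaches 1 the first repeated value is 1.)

614 = (4,4,2,4)_5 → 52
52 = (2,0,2)_5 → 8
8 = (1,3)_5 → 10
10 = (2,0)_5 → 4
4 = (4)_5 → 16
16 = (3,1)_5 → 10  — 10 already appeared earlier.

10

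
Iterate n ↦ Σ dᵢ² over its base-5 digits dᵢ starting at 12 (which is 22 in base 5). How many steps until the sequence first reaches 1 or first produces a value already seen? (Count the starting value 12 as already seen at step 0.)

12 = (2,2)_5 → 2² + 2² = 4 + 4 = 8
8 = (1,3)_5 → 1² + 3² = 1 + 9 = 10
10 = (2,0)_5 → 2² + 0² = 4 + 0 = 4
4 = (4)_5 → 4² = 16
16 = (3,1)_5 → 3² + 1² = 9 + 1 = 10  — 10 repeats.
That took 5 steps.

5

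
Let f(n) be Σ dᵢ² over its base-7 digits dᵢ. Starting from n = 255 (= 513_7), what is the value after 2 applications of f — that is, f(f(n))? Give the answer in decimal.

255 = (5,1,3)_7 → 5² + 1² + 3² = 25 + 1 + 9 = 35
35 = (5,0)_7 → 5² + 0² = 25 + 0 = 25

25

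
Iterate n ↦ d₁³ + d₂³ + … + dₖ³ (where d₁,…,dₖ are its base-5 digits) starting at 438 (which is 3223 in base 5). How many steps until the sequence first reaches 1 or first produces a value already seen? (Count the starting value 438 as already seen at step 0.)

438 = (3,2,2,3)_5 → 3³ + 2³ + 2³ + 3³ = 70
70 = (2,4,0)_5 → 2³ + 4³ + 0³ = 72
72 = (2,4,2)_5 → 2³ + 4³ + 2³ = 80
80 = (3,1,0)_5 → 3³ + 1³ + 0³ = 28
28 = (1,0,3)_5 → 1³ + 0³ + 3³ = 28  — 28 repeats.
That took 5 steps.

5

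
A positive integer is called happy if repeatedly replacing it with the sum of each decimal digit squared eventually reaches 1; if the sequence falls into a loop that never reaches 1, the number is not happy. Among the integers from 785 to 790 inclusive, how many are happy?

1

785: 785 → 138 → 74 → 65 → 61 → 37 → 58 → 89 → 145 → 42 → 20 → 4 → 16 → 37  — not happy
786: 786 → 149 → 98 → 145 → 42 → 20 → 4 → 16 → 37 → 58 → 89 → 145  — not happy
787: 787 → 162 → 41 → 17 → 50 → 25 → 29 → 85 → 89 → 145 → 42 → 20 → 4 → 16 → 37 → 58 → 89  — not happy
788: 788 → 177 → 99 → 162 → 41 → 17 → 50 → 25 → 29 → 85 → 89 → 145 → 42 → 20 → 4 → 16 → 37 → 58 → 89  — not happy
789: 789 → 194 → 98 → 145 → 42 → 20 → 4 → 16 → 37 → 58 → 89 → 145  — not happy
790: 790 → 130 → 10 → 1  — happy
happy: 790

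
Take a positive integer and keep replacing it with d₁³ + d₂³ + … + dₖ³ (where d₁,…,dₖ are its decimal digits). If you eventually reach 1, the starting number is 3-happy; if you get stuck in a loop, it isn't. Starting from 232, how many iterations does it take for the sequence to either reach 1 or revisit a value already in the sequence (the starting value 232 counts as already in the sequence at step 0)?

5

232 → 2³ + 3³ + 2³ = 8 + 27 + 8 = 43
43 → 4³ + 3³ = 64 + 27 = 91
91 → 9³ + 1³ = 729 + 1 = 730
730 → 7³ + 3³ + 0³ = 343 + 27 + 0 = 370
370 → 3³ + 7³ + 0³ = 27 + 343 + 0 = 370  — 370 repeats.
That took 5 steps.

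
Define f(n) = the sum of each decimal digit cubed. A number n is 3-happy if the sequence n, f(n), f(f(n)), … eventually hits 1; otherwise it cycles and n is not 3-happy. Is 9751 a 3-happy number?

9751 → 9³ + 7³ + 5³ + 1³ = 729 + 343 + 125 + 1 = 1198
1198 → 1³ + 1³ + 9³ + 8³ = 1 + 1 + 729 + 512 = 1243
1243 → 1³ + 2³ + 4³ + 3³ = 1 + 8 + 64 + 27 = 100
100 → 1³ + 0³ + 0³ = 1 + 0 + 0 = 1  — reached 1.

3-happy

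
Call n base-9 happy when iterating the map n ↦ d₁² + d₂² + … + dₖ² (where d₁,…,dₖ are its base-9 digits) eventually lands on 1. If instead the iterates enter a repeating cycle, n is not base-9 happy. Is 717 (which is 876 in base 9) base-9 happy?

not base-9 happy

717 = (8,7,6)_9 → 8² + 7² + 6² = 149
149 = (1,7,5)_9 → 1² + 7² + 5² = 75
75 = (8,3)_9 → 8² + 3² = 73
73 = (8,1)_9 → 8² + 1² = 65
65 = (7,2)_9 → 7² + 2² = 53
53 = (5,8)_9 → 5² + 8² = 89
89 = (1,0,8)_9 → 1² + 0² + 8² = 65  — 65 already seen; the sequence cycles without reaching 1.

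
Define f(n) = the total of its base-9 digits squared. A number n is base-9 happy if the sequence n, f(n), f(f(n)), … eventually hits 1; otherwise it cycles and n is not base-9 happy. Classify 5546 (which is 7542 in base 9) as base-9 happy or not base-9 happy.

5546 = (7,5,4,2)_9 → 7² + 5² + 4² + 2² = 49 + 25 + 16 + 4 = 94
94 = (1,1,4)_9 → 1² + 1² + 4² = 1 + 1 + 16 = 18
18 = (2,0)_9 → 2² + 0² = 4 + 0 = 4
4 = (4)_9 → 4² = 16
16 = (1,7)_9 → 1² + 7² = 1 + 49 = 50
50 = (5,5)_9 → 5² + 5² = 25 + 25 = 50  — 50 already seen; the sequence cycles without reaching 1.

not base-9 happy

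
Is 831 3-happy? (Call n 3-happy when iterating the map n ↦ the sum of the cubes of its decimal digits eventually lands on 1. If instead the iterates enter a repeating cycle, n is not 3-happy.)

831 → 8³ + 3³ + 1³ = 540
540 → 5³ + 4³ + 0³ = 189
189 → 1³ + 8³ + 9³ = 1242
1242 → 1³ + 2³ + 4³ + 2³ = 81
81 → 8³ + 1³ = 513
513 → 5³ + 1³ + 3³ = 153
153 → 1³ + 5³ + 3³ = 153  — 153 already seen; the sequence cycles without reaching 1.

not 3-happy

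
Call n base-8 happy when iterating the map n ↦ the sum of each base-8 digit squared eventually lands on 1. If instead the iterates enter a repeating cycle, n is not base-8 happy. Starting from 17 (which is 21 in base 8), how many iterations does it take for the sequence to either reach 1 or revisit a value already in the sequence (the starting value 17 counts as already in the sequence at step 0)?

17 = (2,1)_8 → 2² + 1² = 4 + 1 = 5
5 = (5)_8 → 5² = 25
25 = (3,1)_8 → 3² + 1² = 9 + 1 = 10
10 = (1,2)_8 → 1² + 2² = 1 + 4 = 5  — 5 repeats.
That took 4 steps.

4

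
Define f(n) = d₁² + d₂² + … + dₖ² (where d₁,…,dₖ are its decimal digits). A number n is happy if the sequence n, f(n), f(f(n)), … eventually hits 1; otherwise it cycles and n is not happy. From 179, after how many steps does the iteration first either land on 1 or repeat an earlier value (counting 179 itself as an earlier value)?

179 → 1² + 7² + 9² = 131
131 → 1² + 3² + 1² = 11
11 → 1² + 1² = 2
2 → 2² = 4
4 → 4² = 16
16 → 1² + 6² = 37
37 → 3² + 7² = 58
58 → 5² + 8² = 89
89 → 8² + 9² = 145
145 → 1² + 4² + 5² = 42
42 → 4² + 2² = 20
20 → 2² + 0² = 4  — 4 repeats.
That took 12 steps.

12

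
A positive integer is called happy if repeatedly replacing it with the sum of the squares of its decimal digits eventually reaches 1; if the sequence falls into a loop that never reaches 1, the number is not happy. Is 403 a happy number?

403 → 4² + 0² + 3² = 25
25 → 2² + 5² = 29
29 → 2² + 9² = 85
85 → 8² + 5² = 89
89 → 8² + 9² = 145
145 → 1² + 4² + 5² = 42
42 → 4² + 2² = 20
20 → 2² + 0² = 4
4 → 4² = 16
16 → 1² + 6² = 37
37 → 3² + 7² = 58
58 → 5² + 8² = 89  — 89 already seen; the sequence cycles without reaching 1.

not happy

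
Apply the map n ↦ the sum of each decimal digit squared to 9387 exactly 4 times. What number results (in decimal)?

1

9387 → 203
203 → 13
13 → 10
10 → 1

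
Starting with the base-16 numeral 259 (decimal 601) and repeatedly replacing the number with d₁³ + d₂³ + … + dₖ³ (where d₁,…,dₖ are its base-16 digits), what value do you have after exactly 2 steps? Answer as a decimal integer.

2896

601 = (2,5,9)_16 → 862
862 = (3,5,14)_16 → 2896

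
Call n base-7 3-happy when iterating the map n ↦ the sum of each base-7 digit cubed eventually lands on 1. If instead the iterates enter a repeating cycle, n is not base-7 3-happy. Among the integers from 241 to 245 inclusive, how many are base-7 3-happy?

241: 241 → 307 → 433 → 343 → 1  (reaches 1)
242: 242 → 344 → 2 → 8 → 2  (repeats 2)
243: 243 → 405 → 219 → 99 → 9 → 9  (repeats 9)
244: 244 → 496 → 244  (repeats 244)
245: 245 → 125 → 251 → 341 → 557 → 137 → 197 → 65 → 17 → 35 → 125  (repeats 125)
base-7 3-happy: 241

1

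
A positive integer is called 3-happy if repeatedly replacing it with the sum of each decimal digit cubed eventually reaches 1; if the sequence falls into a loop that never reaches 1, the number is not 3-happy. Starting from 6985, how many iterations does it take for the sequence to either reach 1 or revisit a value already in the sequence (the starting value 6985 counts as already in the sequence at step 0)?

6985 → 1582
1582 → 646
646 → 496
496 → 1009
1009 → 730
730 → 370
370 → 370  — 370 repeats.
That took 7 steps.

7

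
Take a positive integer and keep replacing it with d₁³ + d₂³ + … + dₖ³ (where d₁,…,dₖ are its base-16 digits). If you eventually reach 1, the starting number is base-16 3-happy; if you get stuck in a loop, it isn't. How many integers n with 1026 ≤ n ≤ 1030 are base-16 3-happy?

1

1026: 1026 → 72 → 576 → 72  (repeats 72)
1027: 1027 → 91 → 1456 → 1456  (repeats 1456)
1028: 1028 → 128 → 512 → 8 → 512  (repeats 512)
1029: 1029 → 189 → 3528 → 4437 → 252 → 5103 → 6147 → 540 → 1737 → 2673 → 1344 → 189  (repeats 189)
1030: 1030 → 280 → 514 → 16 → 1  (reaches 1)
base-16 3-happy: 1030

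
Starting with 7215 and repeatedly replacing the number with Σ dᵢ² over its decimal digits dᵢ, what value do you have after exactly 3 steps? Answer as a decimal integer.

7215 → 7² + 2² + 1² + 5² = 49 + 4 + 1 + 25 = 79
79 → 7² + 9² = 49 + 81 = 130
130 → 1² + 3² + 0² = 1 + 9 + 0 = 10

10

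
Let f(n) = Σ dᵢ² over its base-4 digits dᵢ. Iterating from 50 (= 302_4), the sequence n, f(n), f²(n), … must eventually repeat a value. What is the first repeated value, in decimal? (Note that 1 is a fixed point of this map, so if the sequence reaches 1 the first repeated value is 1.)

1

50 = (3,0,2)_4 → 3² + 0² + 2² = 9 + 0 + 4 = 13
13 = (3,1)_4 → 3² + 1² = 9 + 1 = 10
10 = (2,2)_4 → 2² + 2² = 4 + 4 = 8
8 = (2,0)_4 → 2² + 0² = 4 + 0 = 4
4 = (1,0)_4 → 1² + 0² = 1 + 0 = 1  — reached the fixed point 1.
1 → 1, so 1 is the first repeated value.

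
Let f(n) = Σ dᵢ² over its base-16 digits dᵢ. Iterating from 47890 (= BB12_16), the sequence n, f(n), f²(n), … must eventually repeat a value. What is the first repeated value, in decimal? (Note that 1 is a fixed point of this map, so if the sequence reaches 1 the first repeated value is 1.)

47890 = (11,11,1,2)_16 → 11² + 11² + 1² + 2² = 247
247 = (15,7)_16 → 15² + 7² = 274
274 = (1,1,2)_16 → 1² + 1² + 2² = 6
6 = (6)_16 → 6² = 36
36 = (2,4)_16 → 2² + 4² = 20
20 = (1,4)_16 → 1² + 4² = 17
17 = (1,1)_16 → 1² + 1² = 2
2 = (2)_16 → 2² = 4
4 = (4)_16 → 4² = 16
16 = (1,0)_16 → 1² + 0² = 1  — reached the fixed point 1.
1 → 1, so 1 is the first repeated value.

1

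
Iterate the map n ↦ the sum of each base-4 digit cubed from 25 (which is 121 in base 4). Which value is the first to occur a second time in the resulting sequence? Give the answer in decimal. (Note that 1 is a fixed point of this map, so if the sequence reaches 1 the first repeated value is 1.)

1

25 = (1,2,1)_4 → 1³ + 2³ + 1³ = 1 + 8 + 1 = 10
10 = (2,2)_4 → 2³ + 2³ = 8 + 8 = 16
16 = (1,0,0)_4 → 1³ + 0³ + 0³ = 1 + 0 + 0 = 1  — reached the fixed point 1.
1 → 1, so 1 is the first repeated value.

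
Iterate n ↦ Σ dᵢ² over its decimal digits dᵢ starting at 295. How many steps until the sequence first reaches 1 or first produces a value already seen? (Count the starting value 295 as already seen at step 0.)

11

295 → 2² + 9² + 5² = 110
110 → 1² + 1² + 0² = 2
2 → 2² = 4
4 → 4² = 16
16 → 1² + 6² = 37
37 → 3² + 7² = 58
58 → 5² + 8² = 89
89 → 8² + 9² = 145
145 → 1² + 4² + 5² = 42
42 → 4² + 2² = 20
20 → 2² + 0² = 4  — 4 repeats.
That took 11 steps.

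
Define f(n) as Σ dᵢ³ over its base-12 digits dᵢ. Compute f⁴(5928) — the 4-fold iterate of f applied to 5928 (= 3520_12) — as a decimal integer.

197

5928 = (3,5,2,0)_12 → 3³ + 5³ + 2³ + 0³ = 27 + 125 + 8 + 0 = 160
160 = (1,1,4)_12 → 1³ + 1³ + 4³ = 1 + 1 + 64 = 66
66 = (5,6)_12 → 5³ + 6³ = 125 + 216 = 341
341 = (2,4,5)_12 → 2³ + 4³ + 5³ = 8 + 64 + 125 = 197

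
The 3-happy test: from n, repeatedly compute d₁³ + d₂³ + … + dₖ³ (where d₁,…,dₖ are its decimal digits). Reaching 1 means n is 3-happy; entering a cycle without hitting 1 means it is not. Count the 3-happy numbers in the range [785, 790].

1

785: 785 → 980 → 1241 → 74 → 407 → 407  (repeats 407)
786: 786 → 1071 → 345 → 216 → 225 → 141 → 66 → 432 → 99 → 1458 → 702 → 351 → 153 → 153  (repeats 153)
787: 787 → 1198 → 1243 → 100 → 1  (reaches 1)
788: 788 → 1367 → 587 → 980 → 1241 → 74 → 407 → 407  (repeats 407)
789: 789 → 1584 → 702 → 351 → 153 → 153  (repeats 153)
790: 790 → 1072 → 352 → 160 → 217 → 352  (repeats 352)
3-happy: 787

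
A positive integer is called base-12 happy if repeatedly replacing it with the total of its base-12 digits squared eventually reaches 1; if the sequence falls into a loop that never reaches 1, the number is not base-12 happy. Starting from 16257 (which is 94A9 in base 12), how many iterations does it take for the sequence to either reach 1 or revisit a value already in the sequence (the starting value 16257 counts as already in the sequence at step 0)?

16257 = (9,4,10,9)_12 → 9² + 4² + 10² + 9² = 278
278 = (1,11,2)_12 → 1² + 11² + 2² = 126
126 = (10,6)_12 → 10² + 6² = 136
136 = (11,4)_12 → 11² + 4² = 137
137 = (11,5)_12 → 11² + 5² = 146
146 = (1,0,2)_12 → 1² + 0² + 2² = 5
5 = (5)_12 → 5² = 25
25 = (2,1)_12 → 2² + 1² = 5  — 5 repeats.
That took 8 steps.

8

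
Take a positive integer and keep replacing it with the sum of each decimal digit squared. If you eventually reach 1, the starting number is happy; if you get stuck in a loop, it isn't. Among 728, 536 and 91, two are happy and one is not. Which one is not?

728: 728 → 117 → 51 → 26 → 40 → 16 → 37 → 58 → 89 → 145 → 42 → 20 → 4 → 16  — repeats 16 (not happy)
536: 536 → 70 → 49 → 97 → 130 → 10 → 1  — reaches 1 (happy)
91: 91 → 82 → 68 → 100 → 1  — reaches 1 (happy)

728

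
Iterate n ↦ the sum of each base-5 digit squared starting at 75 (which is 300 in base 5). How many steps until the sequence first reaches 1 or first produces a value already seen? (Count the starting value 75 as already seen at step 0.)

75 = (3,0,0)_5 → 3² + 0² + 0² = 9
9 = (1,4)_5 → 1² + 4² = 17
17 = (3,2)_5 → 3² + 2² = 13
13 = (2,3)_5 → 2² + 3² = 13  — 13 repeats.
That took 4 steps.

4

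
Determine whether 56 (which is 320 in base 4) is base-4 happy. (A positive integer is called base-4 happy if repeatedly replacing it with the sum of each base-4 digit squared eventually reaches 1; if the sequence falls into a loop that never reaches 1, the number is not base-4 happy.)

56 = (3,2,0)_4 → 3² + 2² + 0² = 13
13 = (3,1)_4 → 3² + 1² = 10
10 = (2,2)_4 → 2² + 2² = 8
8 = (2,0)_4 → 2² + 0² = 4
4 = (1,0)_4 → 1² + 0² = 1  — reached 1.

base-4 happy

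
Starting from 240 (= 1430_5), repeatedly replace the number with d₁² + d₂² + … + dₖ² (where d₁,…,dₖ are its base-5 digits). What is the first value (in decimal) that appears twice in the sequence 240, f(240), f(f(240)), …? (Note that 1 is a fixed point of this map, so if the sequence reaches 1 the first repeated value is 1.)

4

240 = (1,4,3,0)_5 → 1² + 4² + 3² + 0² = 26
26 = (1,0,1)_5 → 1² + 0² + 1² = 2
2 = (2)_5 → 2² = 4
4 = (4)_5 → 4² = 16
16 = (3,1)_5 → 3² + 1² = 10
10 = (2,0)_5 → 2² + 0² = 4  — 4 already appeared earlier.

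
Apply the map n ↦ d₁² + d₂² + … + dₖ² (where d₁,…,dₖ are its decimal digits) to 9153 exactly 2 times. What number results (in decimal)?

38

9153 → 9² + 1² + 5² + 3² = 116
116 → 1² + 1² + 6² = 38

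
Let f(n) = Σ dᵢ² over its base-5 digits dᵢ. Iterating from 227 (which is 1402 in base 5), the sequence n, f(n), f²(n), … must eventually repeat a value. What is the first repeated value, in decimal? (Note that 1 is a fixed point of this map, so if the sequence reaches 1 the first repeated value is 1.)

227 = (1,4,0,2)_5 → 1² + 4² + 0² + 2² = 21
21 = (4,1)_5 → 4² + 1² = 17
17 = (3,2)_5 → 3² + 2² = 13
13 = (2,3)_5 → 2² + 3² = 13  — 13 already appeared earlier.

13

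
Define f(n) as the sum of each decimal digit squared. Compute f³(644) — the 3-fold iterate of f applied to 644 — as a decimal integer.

1

644 → 6² + 4² + 4² = 68
68 → 6² + 8² = 100
100 → 1² + 0² + 0² = 1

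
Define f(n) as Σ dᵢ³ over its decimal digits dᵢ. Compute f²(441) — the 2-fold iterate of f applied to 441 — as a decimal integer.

441 → 4³ + 4³ + 1³ = 64 + 64 + 1 = 129
129 → 1³ + 2³ + 9³ = 1 + 8 + 729 = 738

738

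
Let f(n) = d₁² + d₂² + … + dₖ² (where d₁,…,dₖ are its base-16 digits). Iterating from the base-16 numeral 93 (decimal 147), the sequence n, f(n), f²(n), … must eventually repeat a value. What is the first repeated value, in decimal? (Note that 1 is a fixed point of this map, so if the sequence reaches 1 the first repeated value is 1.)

147 = (9,3)_16 → 9² + 3² = 81 + 9 = 90
90 = (5,10)_16 → 5² + 10² = 25 + 100 = 125
125 = (7,13)_16 → 7² + 13² = 49 + 169 = 218
218 = (13,10)_16 → 13² + 10² = 169 + 100 = 269
269 = (1,0,13)_16 → 1² + 0² + 13² = 1 + 0 + 169 = 170
170 = (10,10)_16 → 10² + 10² = 100 + 100 = 200
200 = (12,8)_16 → 12² + 8² = 144 + 64 = 208
208 = (13,0)_16 → 13² + 0² = 169 + 0 = 169
169 = (10,9)_16 → 10² + 9² = 100 + 81 = 181
181 = (11,5)_16 → 11² + 5² = 121 + 25 = 146
146 = (9,2)_16 → 9² + 2² = 81 + 4 = 85
85 = (5,5)_16 → 5² + 5² = 25 + 25 = 50
50 = (3,2)_16 → 3² + 2² = 9 + 4 = 13
13 = (13)_16 → 13² = 169  — 169 already appeared earlier.

169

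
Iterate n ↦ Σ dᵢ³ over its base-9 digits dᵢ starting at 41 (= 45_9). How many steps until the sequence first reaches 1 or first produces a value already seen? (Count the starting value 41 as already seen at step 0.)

6

41 = (4,5)_9 → 4³ + 5³ = 64 + 125 = 189
189 = (2,3,0)_9 → 2³ + 3³ + 0³ = 8 + 27 + 0 = 35
35 = (3,8)_9 → 3³ + 8³ = 27 + 512 = 539
539 = (6,5,8)_9 → 6³ + 5³ + 8³ = 216 + 125 + 512 = 853
853 = (1,1,4,7)_9 → 1³ + 1³ + 4³ + 7³ = 1 + 1 + 64 + 343 = 409
409 = (5,0,4)_9 → 5³ + 0³ + 4³ = 125 + 0 + 64 = 189  — 189 repeats.
That took 6 steps.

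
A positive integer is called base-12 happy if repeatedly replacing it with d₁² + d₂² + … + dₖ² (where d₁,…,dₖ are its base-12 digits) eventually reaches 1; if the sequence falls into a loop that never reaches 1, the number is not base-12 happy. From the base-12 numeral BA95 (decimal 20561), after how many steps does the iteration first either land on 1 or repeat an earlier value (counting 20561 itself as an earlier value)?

9

20561 = (11,10,9,5)_12 → 11² + 10² + 9² + 5² = 327
327 = (2,3,3)_12 → 2² + 3² + 3² = 22
22 = (1,10)_12 → 1² + 10² = 101
101 = (8,5)_12 → 8² + 5² = 89
89 = (7,5)_12 → 7² + 5² = 74
74 = (6,2)_12 → 6² + 2² = 40
40 = (3,4)_12 → 3² + 4² = 25
25 = (2,1)_12 → 2² + 1² = 5
5 = (5)_12 → 5² = 25  — 25 repeats.
That took 9 steps.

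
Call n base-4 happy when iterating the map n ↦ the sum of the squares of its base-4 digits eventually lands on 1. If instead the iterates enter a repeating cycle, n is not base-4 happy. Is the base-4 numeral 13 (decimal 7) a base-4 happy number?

base-4 happy

7 = (1,3)_4 → 10
10 = (2,2)_4 → 8
8 = (2,0)_4 → 4
4 = (1,0)_4 → 1  — reached 1.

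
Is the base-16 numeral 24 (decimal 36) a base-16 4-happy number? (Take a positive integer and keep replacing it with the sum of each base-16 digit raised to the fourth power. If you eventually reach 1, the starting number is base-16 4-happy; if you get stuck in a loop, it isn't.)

base-16 4-happy

36 = (2,4)_16 → 2⁴ + 4⁴ = 16 + 256 = 272
272 = (1,1,0)_16 → 1⁴ + 1⁴ + 0⁴ = 1 + 1 + 0 = 2
2 = (2)_16 → 2⁴ = 16
16 = (1,0)_16 → 1⁴ + 0⁴ = 1 + 0 = 1  — reached 1.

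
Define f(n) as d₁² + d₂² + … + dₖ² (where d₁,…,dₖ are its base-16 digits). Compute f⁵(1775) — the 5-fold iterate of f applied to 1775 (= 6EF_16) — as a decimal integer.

1775 = (6,14,15)_16 → 6² + 14² + 15² = 36 + 196 + 225 = 457
457 = (1,12,9)_16 → 1² + 12² + 9² = 1 + 144 + 81 = 226
226 = (14,2)_16 → 14² + 2² = 196 + 4 = 200
200 = (12,8)_16 → 12² + 8² = 144 + 64 = 208
208 = (13,0)_16 → 13² + 0² = 169 + 0 = 169

169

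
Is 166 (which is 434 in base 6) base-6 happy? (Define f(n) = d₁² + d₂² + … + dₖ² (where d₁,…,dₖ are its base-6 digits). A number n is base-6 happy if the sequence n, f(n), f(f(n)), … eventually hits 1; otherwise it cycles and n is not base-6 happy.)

166 = (4,3,4)_6 → 4² + 3² + 4² = 41
41 = (1,0,5)_6 → 1² + 0² + 5² = 26
26 = (4,2)_6 → 4² + 2² = 20
20 = (3,2)_6 → 3² + 2² = 13
13 = (2,1)_6 → 2² + 1² = 5
5 = (5)_6 → 5² = 25
25 = (4,1)_6 → 4² + 1² = 17
17 = (2,5)_6 → 2² + 5² = 29
29 = (4,5)_6 → 4² + 5² = 41  — 41 already seen; the sequence cycles without reaching 1.

not base-6 happy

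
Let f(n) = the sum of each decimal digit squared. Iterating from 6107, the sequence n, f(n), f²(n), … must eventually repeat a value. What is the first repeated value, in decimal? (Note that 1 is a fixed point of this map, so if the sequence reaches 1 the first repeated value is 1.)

1

6107 → 6² + 1² + 0² + 7² = 36 + 1 + 0 + 49 = 86
86 → 8² + 6² = 64 + 36 = 100
100 → 1² + 0² + 0² = 1 + 0 + 0 = 1  — reached the fixed point 1.
1 → 1, so 1 is the first repeated value.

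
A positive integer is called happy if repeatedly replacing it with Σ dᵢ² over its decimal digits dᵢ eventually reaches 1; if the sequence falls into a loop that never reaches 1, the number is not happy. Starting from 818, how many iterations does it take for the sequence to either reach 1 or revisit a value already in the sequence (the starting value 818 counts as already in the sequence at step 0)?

4

818 → 8² + 1² + 8² = 64 + 1 + 64 = 129
129 → 1² + 2² + 9² = 1 + 4 + 81 = 86
86 → 8² + 6² = 64 + 36 = 100
100 → 1² + 0² + 0² = 1 + 0 + 0 = 1  — reached 1.
That took 4 steps.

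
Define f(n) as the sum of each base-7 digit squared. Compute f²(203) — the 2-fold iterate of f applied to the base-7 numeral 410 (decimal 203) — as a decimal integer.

13

203 = (4,1,0)_7 → 4² + 1² + 0² = 17
17 = (2,3)_7 → 2² + 3² = 13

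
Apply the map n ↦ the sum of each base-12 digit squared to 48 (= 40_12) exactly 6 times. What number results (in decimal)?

48 = (4,0)_12 → 16
16 = (1,4)_12 → 17
17 = (1,5)_12 → 26
26 = (2,2)_12 → 8
8 = (8)_12 → 64
64 = (5,4)_12 → 41

41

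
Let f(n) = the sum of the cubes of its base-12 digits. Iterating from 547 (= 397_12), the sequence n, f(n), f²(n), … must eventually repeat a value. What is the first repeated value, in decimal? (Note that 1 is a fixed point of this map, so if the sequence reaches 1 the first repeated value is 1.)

547 = (3,9,7)_12 → 3³ + 9³ + 7³ = 27 + 729 + 343 = 1099
1099 = (7,7,7)_12 → 7³ + 7³ + 7³ = 343 + 343 + 343 = 1029
1029 = (7,1,9)_12 → 7³ + 1³ + 9³ = 343 + 1 + 729 = 1073
1073 = (7,5,5)_12 → 7³ + 5³ + 5³ = 343 + 125 + 125 = 593
593 = (4,1,5)_12 → 4³ + 1³ + 5³ = 64 + 1 + 125 = 190
190 = (1,3,10)_12 → 1³ + 3³ + 10³ = 1 + 27 + 1000 = 1028
1028 = (7,1,8)_12 → 7³ + 1³ + 8³ = 343 + 1 + 512 = 856
856 = (5,11,4)_12 → 5³ + 11³ + 4³ = 125 + 1331 + 64 = 1520
1520 = (10,6,8)_12 → 10³ + 6³ + 8³ = 1000 + 216 + 512 = 1728
1728 = (1,0,0,0)_12 → 1³ + 0³ + 0³ + 0³ = 1 + 0 + 0 + 0 = 1  — reached the fixed point 1.
1 → 1, so 1 is the first repeated value.

1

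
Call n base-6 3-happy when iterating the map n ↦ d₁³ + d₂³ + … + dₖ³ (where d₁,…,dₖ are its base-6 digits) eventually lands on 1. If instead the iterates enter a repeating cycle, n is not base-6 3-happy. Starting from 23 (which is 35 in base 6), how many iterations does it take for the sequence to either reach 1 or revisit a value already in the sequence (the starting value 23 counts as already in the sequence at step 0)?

7

23 = (3,5)_6 → 3³ + 5³ = 27 + 125 = 152
152 = (4,1,2)_6 → 4³ + 1³ + 2³ = 64 + 1 + 8 = 73
73 = (2,0,1)_6 → 2³ + 0³ + 1³ = 8 + 0 + 1 = 9
9 = (1,3)_6 → 1³ + 3³ = 1 + 27 = 28
28 = (4,4)_6 → 4³ + 4³ = 64 + 64 = 128
128 = (3,3,2)_6 → 3³ + 3³ + 2³ = 27 + 27 + 8 = 62
62 = (1,4,2)_6 → 1³ + 4³ + 2³ = 1 + 64 + 8 = 73  — 73 repeats.
That took 7 steps.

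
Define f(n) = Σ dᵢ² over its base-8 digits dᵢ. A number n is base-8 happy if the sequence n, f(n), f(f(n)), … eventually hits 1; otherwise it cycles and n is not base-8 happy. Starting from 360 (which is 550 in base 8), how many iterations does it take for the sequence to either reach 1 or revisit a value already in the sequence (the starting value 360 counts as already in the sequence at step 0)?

360 = (5,5,0)_8 → 50
50 = (6,2)_8 → 40
40 = (5,0)_8 → 25
25 = (3,1)_8 → 10
10 = (1,2)_8 → 5
5 = (5)_8 → 25  — 25 repeats.
That took 6 steps.

6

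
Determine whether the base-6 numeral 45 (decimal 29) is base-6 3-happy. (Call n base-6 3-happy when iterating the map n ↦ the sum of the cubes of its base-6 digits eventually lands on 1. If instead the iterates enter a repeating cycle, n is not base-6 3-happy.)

base-6 3-happy

29 = (4,5)_6 → 4³ + 5³ = 189
189 = (5,1,3)_6 → 5³ + 1³ + 3³ = 153
153 = (4,1,3)_6 → 4³ + 1³ + 3³ = 92
92 = (2,3,2)_6 → 2³ + 3³ + 2³ = 43
43 = (1,1,1)_6 → 1³ + 1³ + 1³ = 3
3 = (3)_6 → 3³ = 27
27 = (4,3)_6 → 4³ + 3³ = 91
91 = (2,3,1)_6 → 2³ + 3³ + 1³ = 36
36 = (1,0,0)_6 → 1³ + 0³ + 0³ = 1  — reached 1.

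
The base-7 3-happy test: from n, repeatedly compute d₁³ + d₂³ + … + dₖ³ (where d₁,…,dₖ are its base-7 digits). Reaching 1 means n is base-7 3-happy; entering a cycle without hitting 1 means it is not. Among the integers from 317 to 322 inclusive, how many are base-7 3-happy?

317: 317 → 251 → 341 → 557 → 137 → 197 → 65 → 17 → 35 → 125 → 251  — not base-7 3-happy
318: 318 → 270 → 216 → 288 → 342 → 648 → 282 → 258 → 342  — not base-7 3-happy
319: 319 → 307 → 433 → 343 → 1  — base-7 3-happy
320: 320 → 368 → 92 → 218 → 92  — not base-7 3-happy
321: 321 → 459 → 81 → 129 → 99 → 9 → 9  — not base-7 3-happy
322: 322 → 280 → 250 → 250  — not base-7 3-happy
base-7 3-happy: 319

1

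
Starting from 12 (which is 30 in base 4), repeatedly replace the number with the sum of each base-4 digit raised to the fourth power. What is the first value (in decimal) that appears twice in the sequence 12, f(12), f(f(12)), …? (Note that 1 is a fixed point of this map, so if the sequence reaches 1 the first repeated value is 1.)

12 = (3,0)_4 → 81
81 = (1,1,0,1)_4 → 3
3 = (3)_4 → 81  — 81 already appeared earlier.

81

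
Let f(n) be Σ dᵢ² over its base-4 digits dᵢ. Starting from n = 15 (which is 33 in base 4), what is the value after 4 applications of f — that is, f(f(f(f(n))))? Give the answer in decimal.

4

15 = (3,3)_4 → 3² + 3² = 18
18 = (1,0,2)_4 → 1² + 0² + 2² = 5
5 = (1,1)_4 → 1² + 1² = 2
2 = (2)_4 → 2² = 4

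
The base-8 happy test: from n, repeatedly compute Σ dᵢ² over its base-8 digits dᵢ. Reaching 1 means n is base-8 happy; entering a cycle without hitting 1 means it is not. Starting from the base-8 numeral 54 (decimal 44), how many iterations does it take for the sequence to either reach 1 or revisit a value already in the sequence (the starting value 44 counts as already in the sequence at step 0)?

4

44 = (5,4)_8 → 5² + 4² = 25 + 16 = 41
41 = (5,1)_8 → 5² + 1² = 25 + 1 = 26
26 = (3,2)_8 → 3² + 2² = 9 + 4 = 13
13 = (1,5)_8 → 1² + 5² = 1 + 25 = 26  — 26 repeats.
That took 4 steps.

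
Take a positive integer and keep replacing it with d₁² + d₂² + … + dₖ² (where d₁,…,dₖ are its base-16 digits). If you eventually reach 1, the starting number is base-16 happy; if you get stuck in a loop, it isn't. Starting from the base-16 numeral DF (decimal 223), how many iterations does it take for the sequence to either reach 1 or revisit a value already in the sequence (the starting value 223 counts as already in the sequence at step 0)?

223 = (13,15)_16 → 13² + 15² = 394
394 = (1,8,10)_16 → 1² + 8² + 10² = 165
165 = (10,5)_16 → 10² + 5² = 125
125 = (7,13)_16 → 7² + 13² = 218
218 = (13,10)_16 → 13² + 10² = 269
269 = (1,0,13)_16 → 1² + 0² + 13² = 170
170 = (10,10)_16 → 10² + 10² = 200
200 = (12,8)_16 → 12² + 8² = 208
208 = (13,0)_16 → 13² + 0² = 169
169 = (10,9)_16 → 10² + 9² = 181
181 = (11,5)_16 → 11² + 5² = 146
146 = (9,2)_16 → 9² + 2² = 85
85 = (5,5)_16 → 5² + 5² = 50
50 = (3,2)_16 → 3² + 2² = 13
13 = (13)_16 → 13² = 169  — 169 repeats.
That took 15 steps.

15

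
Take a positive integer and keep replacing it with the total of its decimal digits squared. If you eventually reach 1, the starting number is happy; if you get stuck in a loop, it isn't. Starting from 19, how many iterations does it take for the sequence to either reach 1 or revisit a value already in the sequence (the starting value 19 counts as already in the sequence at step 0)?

4

19 → 1² + 9² = 1 + 81 = 82
82 → 8² + 2² = 64 + 4 = 68
68 → 6² + 8² = 36 + 64 = 100
100 → 1² + 0² + 0² = 1 + 0 + 0 = 1  — reached 1.
That took 4 steps.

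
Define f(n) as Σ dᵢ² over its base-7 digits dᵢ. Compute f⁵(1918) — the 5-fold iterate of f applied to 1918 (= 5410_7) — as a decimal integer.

52

1918 = (5,4,1,0)_7 → 5² + 4² + 1² + 0² = 25 + 16 + 1 + 0 = 42
42 = (6,0)_7 → 6² + 0² = 36 + 0 = 36
36 = (5,1)_7 → 5² + 1² = 25 + 1 = 26
26 = (3,5)_7 → 3² + 5² = 9 + 25 = 34
34 = (4,6)_7 → 4² + 6² = 16 + 36 = 52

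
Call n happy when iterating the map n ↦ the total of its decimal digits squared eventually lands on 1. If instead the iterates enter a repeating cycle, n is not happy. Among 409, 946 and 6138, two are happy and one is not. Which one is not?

409: 409 → 97 → 130 → 10 → 1  — reaches 1 (happy)
946: 946 → 133 → 19 → 82 → 68 → 100 → 1  — reaches 1 (happy)
6138: 6138 → 110 → 2 → 4 → 16 → 37 → 58 → 89 → 145 → 42 → 20 → 4  — repeats 4 (not happy)

6138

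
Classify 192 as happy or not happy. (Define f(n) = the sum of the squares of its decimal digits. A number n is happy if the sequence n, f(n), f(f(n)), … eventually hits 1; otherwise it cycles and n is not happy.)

192 → 1² + 9² + 2² = 1 + 81 + 4 = 86
86 → 8² + 6² = 64 + 36 = 100
100 → 1² + 0² + 0² = 1 + 0 + 0 = 1  — reached 1.

happy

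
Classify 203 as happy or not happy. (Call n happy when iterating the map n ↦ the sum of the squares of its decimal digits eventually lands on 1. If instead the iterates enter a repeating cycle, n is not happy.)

203 → 2² + 0² + 3² = 13
13 → 1² + 3² = 10
10 → 1² + 0² = 1  — reached 1.

happy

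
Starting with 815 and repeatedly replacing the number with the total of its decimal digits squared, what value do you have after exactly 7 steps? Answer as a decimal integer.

89

815 → 8² + 1² + 5² = 90
90 → 9² + 0² = 81
81 → 8² + 1² = 65
65 → 6² + 5² = 61
61 → 6² + 1² = 37
37 → 3² + 7² = 58
58 → 5² + 8² = 89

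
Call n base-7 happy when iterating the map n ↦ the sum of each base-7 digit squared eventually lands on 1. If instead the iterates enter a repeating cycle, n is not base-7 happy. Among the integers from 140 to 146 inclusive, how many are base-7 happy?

140: 140 → 40 → 50 → 2 → 4 → 16 → 8 → 2  — not base-7 happy
141: 141 → 41 → 61 → 27 → 45 → 45  — not base-7 happy
142: 142 → 44 → 40 → 50 → 2 → 4 → 16 → 8 → 2  — not base-7 happy
143: 143 → 49 → 1  — base-7 happy
144: 144 → 56 → 2 → 4 → 16 → 8 → 2  — not base-7 happy
145: 145 → 65 → 9 → 5 → 25 → 25  — not base-7 happy
146: 146 → 76 → 46 → 52 → 10 → 10  — not base-7 happy
base-7 happy: 143

1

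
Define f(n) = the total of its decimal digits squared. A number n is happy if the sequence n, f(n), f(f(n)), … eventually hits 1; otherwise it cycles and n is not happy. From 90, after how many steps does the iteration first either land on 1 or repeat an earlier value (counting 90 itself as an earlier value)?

90 → 9² + 0² = 81
81 → 8² + 1² = 65
65 → 6² + 5² = 61
61 → 6² + 1² = 37
37 → 3² + 7² = 58
58 → 5² + 8² = 89
89 → 8² + 9² = 145
145 → 1² + 4² + 5² = 42
42 → 4² + 2² = 20
20 → 2² + 0² = 4
4 → 4² = 16
16 → 1² + 6² = 37  — 37 repeats.
That took 12 steps.

12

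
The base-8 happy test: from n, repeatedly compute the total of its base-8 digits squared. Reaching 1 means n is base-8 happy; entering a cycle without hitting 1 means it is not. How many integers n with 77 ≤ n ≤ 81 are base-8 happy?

1

77: 77 → 27 → 18 → 8 → 1  — base-8 happy
78: 78 → 38 → 52 → 52  — not base-8 happy
79: 79 → 51 → 45 → 50 → 40 → 25 → 10 → 5 → 25  — not base-8 happy
80: 80 → 5 → 25 → 10 → 5  — not base-8 happy
81: 81 → 6 → 36 → 32 → 16 → 4 → 16  — not base-8 happy
base-8 happy: 77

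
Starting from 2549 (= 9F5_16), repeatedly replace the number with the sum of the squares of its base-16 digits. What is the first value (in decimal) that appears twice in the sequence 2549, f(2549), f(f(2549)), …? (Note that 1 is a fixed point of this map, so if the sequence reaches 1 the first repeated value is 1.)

1

2549 = (9,15,5)_16 → 9² + 15² + 5² = 81 + 225 + 25 = 331
331 = (1,4,11)_16 → 1² + 4² + 11² = 1 + 16 + 121 = 138
138 = (8,10)_16 → 8² + 10² = 64 + 100 = 164
164 = (10,4)_16 → 10² + 4² = 100 + 16 = 116
116 = (7,4)_16 → 7² + 4² = 49 + 16 = 65
65 = (4,1)_16 → 4² + 1² = 16 + 1 = 17
17 = (1,1)_16 → 1² + 1² = 1 + 1 = 2
2 = (2)_16 → 2² = 4
4 = (4)_16 → 4² = 16
16 = (1,0)_16 → 1² + 0² = 1 + 0 = 1  — reached the fixed point 1.
1 → 1, so 1 is the first repeated value.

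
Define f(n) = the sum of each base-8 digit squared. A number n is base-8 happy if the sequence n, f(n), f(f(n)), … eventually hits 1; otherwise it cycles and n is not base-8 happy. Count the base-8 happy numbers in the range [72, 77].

2

72: 72 → 2 → 4 → 16 → 4  — not base-8 happy
73: 73 → 3 → 9 → 2 → 4 → 16 → 4  — not base-8 happy
74: 74 → 6 → 36 → 32 → 16 → 4 → 16  — not base-8 happy
75: 75 → 11 → 10 → 5 → 25 → 10  — not base-8 happy
76: 76 → 18 → 8 → 1  — base-8 happy
77: 77 → 27 → 18 → 8 → 1  — base-8 happy
base-8 happy: 76, 77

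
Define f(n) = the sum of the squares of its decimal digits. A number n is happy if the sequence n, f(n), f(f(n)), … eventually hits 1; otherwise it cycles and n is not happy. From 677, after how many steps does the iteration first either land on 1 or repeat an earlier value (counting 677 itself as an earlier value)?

677 → 6² + 7² + 7² = 36 + 49 + 49 = 134
134 → 1² + 3² + 4² = 1 + 9 + 16 = 26
26 → 2² + 6² = 4 + 36 = 40
40 → 4² + 0² = 16 + 0 = 16
16 → 1² + 6² = 1 + 36 = 37
37 → 3² + 7² = 9 + 49 = 58
58 → 5² + 8² = 25 + 64 = 89
89 → 8² + 9² = 64 + 81 = 145
145 → 1² + 4² + 5² = 1 + 16 + 25 = 42
42 → 4² + 2² = 16 + 4 = 20
20 → 2² + 0² = 4 + 0 = 4
4 → 4² = 16  — 16 repeats.
That took 12 steps.

12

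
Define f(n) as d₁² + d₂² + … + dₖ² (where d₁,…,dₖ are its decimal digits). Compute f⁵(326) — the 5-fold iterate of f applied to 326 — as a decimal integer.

326 → 3² + 2² + 6² = 49
49 → 4² + 9² = 97
97 → 9² + 7² = 130
130 → 1² + 3² + 0² = 10
10 → 1² + 0² = 1

1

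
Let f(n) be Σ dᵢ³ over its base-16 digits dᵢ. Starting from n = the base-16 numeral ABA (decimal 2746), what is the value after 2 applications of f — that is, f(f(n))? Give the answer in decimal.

2224

2746 = (10,11,10)_16 → 3331
3331 = (13,0,3)_16 → 2224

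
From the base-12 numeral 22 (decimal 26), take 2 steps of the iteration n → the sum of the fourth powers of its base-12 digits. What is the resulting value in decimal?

26 = (2,2)_12 → 32
32 = (2,8)_12 → 4112

4112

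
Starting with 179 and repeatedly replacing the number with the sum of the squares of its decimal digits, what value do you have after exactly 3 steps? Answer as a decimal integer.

2

179 → 131
131 → 11
11 → 2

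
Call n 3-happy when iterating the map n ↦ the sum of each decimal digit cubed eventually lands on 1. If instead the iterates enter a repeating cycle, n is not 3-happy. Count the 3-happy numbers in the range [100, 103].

100: 100 → 1  — 3-happy
101: 101 → 2 → 8 → 512 → 134 → 92 → 737 → 713 → 371 → 371  — not 3-happy
102: 102 → 9 → 729 → 1080 → 513 → 153 → 153  — not 3-happy
103: 103 → 28 → 520 → 133 → 55 → 250 → 133  — not 3-happy
3-happy: 100

1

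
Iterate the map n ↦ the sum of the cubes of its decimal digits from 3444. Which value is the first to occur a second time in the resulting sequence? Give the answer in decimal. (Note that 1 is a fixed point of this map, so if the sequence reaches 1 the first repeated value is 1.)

3444 → 219
219 → 738
738 → 882
882 → 1032
1032 → 36
36 → 243
243 → 99
99 → 1458
1458 → 702
702 → 351
351 → 153
153 → 153  — 153 already appeared earlier.

153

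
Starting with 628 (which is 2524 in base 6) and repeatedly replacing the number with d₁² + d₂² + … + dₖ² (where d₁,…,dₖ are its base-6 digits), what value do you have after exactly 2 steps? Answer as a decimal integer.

6

628 = (2,5,2,4)_6 → 2² + 5² + 2² + 4² = 49
49 = (1,2,1)_6 → 1² + 2² + 1² = 6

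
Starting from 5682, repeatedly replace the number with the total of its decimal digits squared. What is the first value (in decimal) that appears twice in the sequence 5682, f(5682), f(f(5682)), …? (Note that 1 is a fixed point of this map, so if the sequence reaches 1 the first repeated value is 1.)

5682 → 5² + 6² + 8² + 2² = 25 + 36 + 64 + 4 = 129
129 → 1² + 2² + 9² = 1 + 4 + 81 = 86
86 → 8² + 6² = 64 + 36 = 100
100 → 1² + 0² + 0² = 1 + 0 + 0 = 1  — reached the fixed point 1.
1 → 1, so 1 is the first repeated value.

1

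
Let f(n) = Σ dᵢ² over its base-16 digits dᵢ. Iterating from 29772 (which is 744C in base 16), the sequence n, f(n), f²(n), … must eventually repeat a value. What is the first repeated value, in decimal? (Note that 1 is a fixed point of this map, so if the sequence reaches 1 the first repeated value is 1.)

169

29772 = (7,4,4,12)_16 → 7² + 4² + 4² + 12² = 49 + 16 + 16 + 144 = 225
225 = (14,1)_16 → 14² + 1² = 196 + 1 = 197
197 = (12,5)_16 → 12² + 5² = 144 + 25 = 169
169 = (10,9)_16 → 10² + 9² = 100 + 81 = 181
181 = (11,5)_16 → 11² + 5² = 121 + 25 = 146
146 = (9,2)_16 → 9² + 2² = 81 + 4 = 85
85 = (5,5)_16 → 5² + 5² = 25 + 25 = 50
50 = (3,2)_16 → 3² + 2² = 9 + 4 = 13
13 = (13)_16 → 13² = 169  — 169 already appeared earlier.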